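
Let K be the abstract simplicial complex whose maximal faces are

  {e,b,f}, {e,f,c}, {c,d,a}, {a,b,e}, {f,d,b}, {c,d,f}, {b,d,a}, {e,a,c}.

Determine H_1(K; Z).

Fix the vertex order a < b < c < d < e < f and write every simplex with vertices in increasing order. Then dim K = 2 and the simplices of K are:

  0-simplices (6): a, b, c, d, e, f
  1-simplices (12): ab, ac, ad, ae, bd, be, bf, cd, ce, cf, df, ef
  2-simplices (8): abd, abe, acd, ace, bdf, bef, cdf, cef

Hence C_0 ≅ Z^6, C_1 ≅ Z^12, C_2 ≅ Z^8.

∂_1: C_1 → C_0 maps an edge to its endpoints' difference, ∂[p,q] = q − p.
The 6×12 boundary matrix has rank 5 and Smith normal form diag(1,1,1,1,1).

∂_2: C_2 → C_1 sends each 2-simplex [p,q,r] to [q,r] − [p,r] + [p,q]. For instance
  ∂bef = ef − bf + be,
  ∂cdf = df − cf + cd.
As a 12×8 matrix over Z this has rank 7, with invariant factors (1,1,1,1,1,1,1).

Reading off H_k = ker ∂_k / im ∂_{k+1}:

  H_1: rank ker ∂_1 − rank ∂_2 = (12 − 5) − 7 = 0, and the invariant factors of ∂_2 are all 1, so H_1 ≅ 0.

(K is a triangulation of the 2-sphere S^2.)

H_1 ≅ 0.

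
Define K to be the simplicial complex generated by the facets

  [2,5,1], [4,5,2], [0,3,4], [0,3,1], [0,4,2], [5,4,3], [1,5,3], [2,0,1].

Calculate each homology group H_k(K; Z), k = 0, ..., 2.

We work with the vertex ordering 0 < 1 < 2 < 3 < 4 < 5. The simplices of K, each written with vertices in increasing order, are:

  0-simplices (6): [0], [1], [2], [3], [4], [5]
  1-simplices (12): [0,1], [0,2], [0,3], [0,4], [1,2], [1,3], [1,5], [2,4], [2,5], [3,4], [3,5], [4,5]
  2-simplices (8): [0,1,2], [0,1,3], [0,2,4], [0,3,4], [1,2,5], [1,3,5], [2,4,5], [3,4,5]

giving chain groups C_0 ≅ Z^6, C_1 ≅ Z^12, C_2 ≅ Z^8.

The boundary map ∂_1: C_1 → C_0 maps an edge to its endpoints' difference, ∂[p,q] = q − p.
This gives a 6×12 integer matrix of rank 5; reducing to Smith normal form yields diagonal entries (1,1,1,1,1).

The boundary map ∂_2: C_2 → C_1 maps a triangle to the signed sum of its edges. For instance
  ∂[0,2,4] = [2,4] − [0,4] + [0,2],
  ∂[0,3,4] = [3,4] − [0,4] + [0,3].
This gives a 12×8 integer matrix of rank 7; reducing to Smith normal form yields diagonal entries (1,1,1,1,1,1,1).

From H_k ≅ ker(∂_k) / im(∂_{k+1}) we obtain:

  H_0: rank C_0 − rank ∂_1 = 6 − 5 = 1, and the invariant factors of ∂_1 are all 1, so H_0 ≅ Z.
  H_1: rank ker ∂_1 − rank ∂_2 = (12 − 5) − 7 = 0, and the invariant factors of ∂_2 are all 1, so H_1 ≅ 0.
  H_2: rank ker ∂_2 − rank ∂_3 = (8 − 7) − 0 = 1, and there is no ∂_3, so H_2 ≅ Z.

(K is a triangulation of the 2-sphere S^2.)

H_0 ≅ Z,  H_1 = 0,  H_2 ≅ Z.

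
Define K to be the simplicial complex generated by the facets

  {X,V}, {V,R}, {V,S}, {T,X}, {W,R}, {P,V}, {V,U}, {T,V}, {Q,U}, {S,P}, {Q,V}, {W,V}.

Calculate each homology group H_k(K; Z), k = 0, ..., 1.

Order the vertices as P < Q < R < S < T < U < V < W < X. Listing each simplex with vertices in this order, K has dimension 1 with simplices:

  0-simplices (9): P, Q, R, S, T, U, V, W, X
  1-simplices (12): PS, PV, QU, QV, RV, RW, SV, TV, TX, UV, VW, VX

giving chain groups C_0 ≅ Z^9, C_1 ≅ Z^12.

The boundary map ∂_1: C_1 → C_0 sends each edge [p,q] (with p < q) to q − p. For instance
  ∂VW = W − V.
As a 9×12 matrix over Z this has rank 8, with invariant factors (1,1,1,1,1,1,1,1).

Now H_k = ker ∂_k / im ∂_{k+1}, so:

  H_0: rank C_0 − rank ∂_1 = 9 − 8 = 1, and the invariant factors of ∂_1 are all 1, so H_0 = Z.
  H_1: rank ker ∂_1 − rank ∂_2 = (12 − 8) − 0 = 4, and there is no ∂_2, so H_1 = Z^4.

As a check, the Euler characteristic is 9 − 12 = -3, which agrees with 1 − 4 = -3.
(K is a triangulation of a wedge of 4 circles.)

H_0 ≅ Z,  H_1 ≅ Z^4.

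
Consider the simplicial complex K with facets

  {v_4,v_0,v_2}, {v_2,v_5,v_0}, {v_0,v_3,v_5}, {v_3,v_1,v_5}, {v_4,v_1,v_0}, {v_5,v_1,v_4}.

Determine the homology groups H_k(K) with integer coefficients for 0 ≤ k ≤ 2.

Fix the vertex order v_0 < v_1 < v_2 < v_3 < v_4 < v_5 and write every simplex with vertices in increasing order. Then dim K = 2 and the simplices of K are:

  0-simplices (6): [v_0], [v_1], [v_2], [v_3], [v_4], [v_5]
  1-simplices (12): [v_0,v_1], [v_0,v_2], [v_0,v_3], [v_0,v_4], [v_0,v_5], [v_1,v_3], [v_1,v_4], [v_1,v_5], [v_2,v_4], [v_2,v_5], [v_3,v_5], [v_4,v_5]
  2-simplices (6): [v_0,v_1,v_4], [v_0,v_2,v_4], [v_0,v_2,v_5], [v_0,v_3,v_5], [v_1,v_3,v_5], [v_1,v_4,v_5]

so the chain groups are C_0 ≅ Z^6, C_1 ≅ Z^12, C_2 ≅ Z^6.

The boundary map ∂_1: C_1 → C_0 is given by ∂[p,q] = [q] − [p]. For instance
  ∂[v_0,v_4] = [v_4] − [v_0].
The resulting 6×12 matrix has rank 5, and its Smith normal form has invariant factors (1,1,1,1,1).

∂_2: C_2 → C_1 acts by ∂[p,q,r] = [q,r] − [p,r] + [p,q]. For instance
  ∂[v_0,v_3,v_5] = [v_3,v_5] − [v_0,v_5] + [v_0,v_3],
  ∂[v_0,v_2,v_5] = [v_2,v_5] − [v_0,v_5] + [v_0,v_2].
The resulting 12×6 matrix has rank 6, and its Smith normal form has invariant factors (1,1,1,1,1,1).

Computing H_k = (kernel of ∂_k) / (image of ∂_{k+1}):

  H_0: rank C_0 − rank ∂_1 = 6 − 5 = 1, and the invariant factors of ∂_1 are all 1, so H_0 = Z.
  H_1: rank ker ∂_1 − rank ∂_2 = (12 − 5) − 6 = 1, and the invariant factors of ∂_2 are all 1, so H_1 = Z.
  H_2: rank ker ∂_2 − rank ∂_3 = (6 − 6) − 0 = 0, and there is no ∂_3, so H_2 = 0.

(K is a triangulation of the cylinder S^1 x I.)

H_0 ≅ Z,  H_1 ≅ Z,  H_2 = 0.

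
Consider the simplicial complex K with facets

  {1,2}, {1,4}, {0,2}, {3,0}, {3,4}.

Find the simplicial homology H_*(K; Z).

Take the total order 0 < 1 < 2 < 3 < 4 on the vertex set. Then K (dimension 1) consists of the simplices:

  0-simplices (5): [0], [1], [2], [3], [4]
  1-simplices (5): [0,2], [0,3], [1,2], [1,4], [3,4]

Hence C_0 ≅ Z^5, C_1 ≅ Z^5.

Boundary ∂_1: C_1 → C_0 sends each edge [p,q] (with p < q) to q − p.
As a 5×5 matrix over Z this has rank 4, with invariant factors (1,1,1,1).

Computing H_k = (kernel of ∂_k) / (image of ∂_{k+1}):

  H_0: rank C_0 − rank ∂_1 = 5 − 4 = 1, and the invariant factors of ∂_1 are all 1, so H_0 ≅ Z.
  H_1: rank ker ∂_1 − rank ∂_2 = (5 − 4) − 0 = 1, and there is no ∂_2, so H_1 ≅ Z.

H_0 = Z,  H_1 = Z.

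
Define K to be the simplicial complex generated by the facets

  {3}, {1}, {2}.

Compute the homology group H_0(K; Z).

H_0 ≅ Z^3.

K has 3 vertices.
rank ∂_0 = 0, rank ∂_1 = 0 ⇒ b_0 = 3 − 0 − 0 = 3. So H_0 = Z^3.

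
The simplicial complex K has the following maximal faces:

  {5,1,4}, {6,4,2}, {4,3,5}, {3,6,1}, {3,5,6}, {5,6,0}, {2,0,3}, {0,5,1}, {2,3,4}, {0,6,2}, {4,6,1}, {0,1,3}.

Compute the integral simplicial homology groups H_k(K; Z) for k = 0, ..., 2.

Fix the vertex order 0 < 1 < 2 < 3 < 4 < 5 < 6 and write every simplex with vertices in increasing order. Then dim K = 2 and the simplices of K are:

  0-simplices (7): [0], [1], [2], [3], [4], [5], [6]
  1-simplices (18): [0,1], [0,2], [0,3], [0,5], [0,6], [1,3], [1,4], [1,5], [1,6], [2,3], [2,4], [2,6], [3,4], [3,5], [3,6], [4,5], [4,6], [5,6]
  2-simplices (12): [0,1,3], [0,1,5], [0,2,3], [0,2,6], [0,5,6], [1,3,6], [1,4,5], [1,4,6], [2,3,4], [2,4,6], [3,4,5], [3,5,6]

so the chain groups are C_0 ≅ Z^7, C_1 ≅ Z^18, C_2 ≅ Z^12.

Boundary ∂_1: C_1 → C_0 is given by ∂[p,q] = [q] − [p]. For instance
  ∂[3,6] = [6] − [3].
The 7×18 boundary matrix has rank 6 and Smith normal form diag(1,1,1,1,1,1).

Boundary ∂_2: C_2 → C_1 sends each 2-simplex [p,q,r] to [q,r] − [p,r] + [p,q]. For instance
  ∂[3,4,5] = [4,5] − [3,5] + [3,4],
  ∂[0,2,3] = [2,3] − [0,3] + [0,2].
The resulting 18×12 matrix has rank 12, and its Smith normal form has invariant factors (1,1,1,1,1,1,1,1,1,1,1,2).

From H_k ≅ ker(∂_k) / im(∂_{k+1}) we obtain:

  H_0: rank C_0 − rank ∂_1 = 7 − 6 = 1, and the invariant factors of ∂_1 are all 1, so H_0 ≅ Z.
  H_1: rank ker ∂_1 − rank ∂_2 = (18 − 6) − 12 = 0, and ∂_2 has invariant factor 2 > 1, so H_1 ≅ Z/2.
  H_2: rank ker ∂_2 − rank ∂_3 = (12 − 12) − 0 = 0, and there is no ∂_3, so H_2 ≅ 0.

As a check, the Euler characteristic is 7 − 18 + 12 = 1, which agrees with 1 − 0 + 0 = 1.

H_0 = Z,  H_1 = Z/2,  H_2 = 0.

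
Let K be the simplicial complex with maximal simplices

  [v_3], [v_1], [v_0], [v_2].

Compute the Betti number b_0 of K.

b_0 = 4.

K has 4 vertices.
rank ∂_0 = 0, rank ∂_1 = 0 ⇒ b_0 = 4 − 0 − 0 = 4. So H_0 ≅ Z^4.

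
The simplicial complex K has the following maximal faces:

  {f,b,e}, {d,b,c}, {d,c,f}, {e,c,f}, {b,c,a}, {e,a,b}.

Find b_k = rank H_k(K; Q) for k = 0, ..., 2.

Take the total order a < b < c < d < e < f on the vertex set. Then K (dimension 2) consists of the simplices:

  0-simplices (6): a, b, c, d, e, f
  1-simplices (12): ab, ac, ae, bc, bd, be, bf, cd, ce, cf, df, ef
  2-simplices (6): abc, abe, bcd, bef, cdf, cef

so the chain groups are C_0 ≅ Z^6, C_1 ≅ Z^12, C_2 ≅ Z^6.

The boundary map ∂_1: C_1 → C_0 sends each edge [p,q] (with p < q) to q − p. For instance
  ∂bf = f − b.
The 6×12 boundary matrix has rank 5 and Smith normal form diag(1,1,1,1,1).

∂_2: C_2 → C_1 maps a triangle to the signed sum of its edges. For instance
  ∂bef = ef − bf + be,
  ∂abc = bc − ac + ab.
This gives a 12×6 integer matrix of rank 6; reducing to Smith normal form yields diagonal entries (1,1,1,1,1,1).

Computing H_k = (kernel of ∂_k) / (image of ∂_{k+1}):

  H_0: rank C_0 − rank ∂_1 = 6 − 5 = 1, and the invariant factors of ∂_1 are all 1, so H_0 ≅ Z.
  H_1: rank ker ∂_1 − rank ∂_2 = (12 − 5) − 6 = 1, and the invariant factors of ∂_2 are all 1, so H_1 ≅ Z.
  H_2: rank ker ∂_2 − rank ∂_3 = (6 − 6) − 0 = 0, and there is no ∂_3, so H_2 ≅ 0.

As a check, the Euler characteristic is 6 − 12 + 6 = 0, which agrees with 1 − 1 + 0 = 0.
(K is a triangulation of the cylinder S^1 x I.)

Hence the Betti numbers are b_0 = 1, b_1 = 1, b_2 = 0.

b_0 = 1, b_1 = 1, b_2 = 0.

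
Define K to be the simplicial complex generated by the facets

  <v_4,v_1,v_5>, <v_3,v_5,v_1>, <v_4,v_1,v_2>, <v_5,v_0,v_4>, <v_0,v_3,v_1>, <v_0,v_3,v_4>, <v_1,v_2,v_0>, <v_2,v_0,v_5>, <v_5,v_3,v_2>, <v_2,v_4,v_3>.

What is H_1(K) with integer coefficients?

Take the total order v_0 < v_1 < v_2 < v_3 < v_4 < v_5 on the vertex set. Then K (dimension 2) consists of the simplices:

  0-simplices (6): [v_0], [v_1], [v_2], [v_3], [v_4], [v_5]
  1-simplices (15): (15 of them)
  2-simplices (10): [v_0,v_1,v_2], [v_0,v_1,v_3], [v_0,v_2,v_5], [v_0,v_3,v_4], [v_0,v_4,v_5], [v_1,v_2,v_4], [v_1,v_3,v_5], [v_1,v_4,v_5], [v_2,v_3,v_4], [v_2,v_3,v_5]

giving chain groups C_0 ≅ Z^6, C_1 ≅ Z^15, C_2 ≅ Z^10.

∂_1: C_1 → C_0 sends each edge [p,q] (with p < q) to q − p.
The resulting 6×15 matrix has rank 5, and its Smith normal form has invariant factors (1,1,1,1,1).

∂_2: C_2 → C_1 acts by ∂[p,q,r] = [q,r] − [p,r] + [p,q]. For instance
  ∂[v_0,v_2,v_5] = [v_2,v_5] − [v_0,v_5] + [v_0,v_2],
  ∂[v_0,v_1,v_2] = [v_1,v_2] − [v_0,v_2] + [v_0,v_1].
This gives a 15×10 integer matrix of rank 10; reducing to Smith normal form yields diagonal entries (1,1,1,1,1,1,1,1,1,2).

Now H_k = ker ∂_k / im ∂_{k+1}, so:

  H_1: rank ker ∂_1 − rank ∂_2 = (15 − 5) − 10 = 0, and ∂_2 has invariant factor 2 > 1, so H_1 = Z/2.

(K is a triangulation of the real projective plane RP^2.)

H_1 = Z/2.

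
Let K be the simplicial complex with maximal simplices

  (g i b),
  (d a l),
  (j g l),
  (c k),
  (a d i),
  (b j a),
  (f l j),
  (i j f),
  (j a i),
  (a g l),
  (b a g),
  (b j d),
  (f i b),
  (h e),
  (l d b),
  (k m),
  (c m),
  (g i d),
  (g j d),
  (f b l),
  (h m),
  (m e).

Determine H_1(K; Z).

Fix the vertex order a < b < c < d < e < f < g < h < i < j < k < l < m and write every simplex with vertices in increasing order. Then dim K = 2 and the simplices of K are:

  0-simplices (13): a, b, c, d, e, f, g, h, i, j, k, l, m
  1-simplices (30): ab, ad, ag, ai, aj, al, bd, bf, bg, bi, bj, bl, ck, cm, dg, di, dj, dl, eh, em, fi, fj, fl, gi, gj, gl, hm, ij, jl, km
  2-simplices (16): abg, abj, adi, adl, agl, aij, bdj, bdl, bfi, bfl, bgi, dgi, dgj, fij, fjl, gjl

giving chain groups C_0 ≅ Z^13, C_1 ≅ Z^30, C_2 ≅ Z^16.

Boundary ∂_1: C_1 → C_0 is given by ∂[p,q] = [q] − [p]. For instance
  ∂ck = k − c.
The resulting 13×30 matrix has rank 11, and its Smith normal form has invariant factors (1,1,1,1,1,1,1,1,1,1,1).

∂_2: C_2 → C_1 acts by ∂[p,q,r] = [q,r] − [p,r] + [p,q]. For instance
  ∂aij = ij − aj + ai,
  ∂bdl = dl − bl + bd.
The resulting 30×16 matrix has rank 15, and its Smith normal form has invariant factors (1,1,1,1,1,1,1,1,1,1,1,1,1,1,1).

Computing H_k = (kernel of ∂_k) / (image of ∂_{k+1}):

  H_1: rank ker ∂_1 − rank ∂_2 = (30 − 11) − 15 = 4, and the invariant factors of ∂_2 are all 1, so H_1 = Z^4.

(K is a triangulation of the disjoint union of a wedge of 2 circles and the torus T^2.)

H_1 ≅ Z^4.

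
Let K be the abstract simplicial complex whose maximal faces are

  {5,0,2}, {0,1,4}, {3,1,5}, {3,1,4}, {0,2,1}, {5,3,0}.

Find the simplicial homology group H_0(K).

Fix the vertex order 0 < 1 < 2 < 3 < 4 < 5 and write every simplex with vertices in increasing order. Then dim K = 2 and the simplices of K are:

  0-simplices (6): [0], [1], [2], [3], [4], [5]
  1-simplices (12): [0,1], [0,2], [0,3], [0,4], [0,5], [1,2], [1,3], [1,4], [1,5], [2,5], [3,4], [3,5]
  2-simplices (6): [0,1,2], [0,1,4], [0,2,5], [0,3,5], [1,3,4], [1,3,5]

giving chain groups C_0 ≅ Z^6, C_1 ≅ Z^12, C_2 ≅ Z^6.

∂_1: C_1 → C_0 is given by ∂[p,q] = [q] − [p].
This gives a 6×12 integer matrix of rank 5; reducing to Smith normal form yields diagonal entries (1,1,1,1,1).

∂_2: C_2 → C_1 acts by ∂[p,q,r] = [q,r] − [p,r] + [p,q]. For instance
  ∂[0,1,4] = [1,4] − [0,4] + [0,1],
  ∂[1,3,4] = [3,4] − [1,4] + [1,3].
As a 12×6 matrix over Z this has rank 6, with invariant factors (1,1,1,1,1,1).

Now H_k = ker ∂_k / im ∂_{k+1}, so:

  H_0: rank C_0 − rank ∂_1 = 6 − 5 = 1, and the invariant factors of ∂_1 are all 1, so H_0 = Z.

H_0 = Z.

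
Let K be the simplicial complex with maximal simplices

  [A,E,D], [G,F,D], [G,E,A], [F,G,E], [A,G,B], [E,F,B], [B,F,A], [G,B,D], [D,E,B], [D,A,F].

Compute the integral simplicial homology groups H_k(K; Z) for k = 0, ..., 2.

H_0 = Z,  H_1 = Z/2,  H_2 = 0.

Order the vertices as A < B < D < E < F < G. Listing each simplex with vertices in this order, K has dimension 2 with simplices:

  0-simplices (6): A, B, D, E, F, G
  1-simplices (15): AB, AD, AE, AF, AG, BD, BE, BF, BG, DE, DF, DG, EF, EG, FG
  2-simplices (10): ABF, ABG, ADE, ADF, AEG, BDE, BDG, BEF, DFG, EFG

Hence C_0 ≅ Z^6, C_1 ≅ Z^15, C_2 ≅ Z^10.

∂_1: C_1 → C_0 is given by ∂[p,q] = [q] − [p].
This gives a 6×15 integer matrix of rank 5; reducing to Smith normal form yields diagonal entries (1,1,1,1,1).

Boundary ∂_2: C_2 → C_1 sends each 2-simplex [p,q,r] to [q,r] − [p,r] + [p,q]. For instance
  ∂EFG = FG − EG + EF,
  ∂BDG = DG − BG + BD.
As a 15×10 matrix over Z this has rank 10, with invariant factors (1,1,1,1,1,1,1,1,1,2).

Reading off H_k = ker ∂_k / im ∂_{k+1}:

  H_0: rank C_0 − rank ∂_1 = 6 − 5 = 1, and the invariant factors of ∂_1 are all 1, so H_0 ≅ Z.
  H_1: rank ker ∂_1 − rank ∂_2 = (15 − 5) − 10 = 0, and ∂_2 has invariant factor 2 > 1, so H_1 ≅ Z/2.
  H_2: rank ker ∂_2 − rank ∂_3 = (10 − 10) − 0 = 0, and there is no ∂_3, so H_2 ≅ 0.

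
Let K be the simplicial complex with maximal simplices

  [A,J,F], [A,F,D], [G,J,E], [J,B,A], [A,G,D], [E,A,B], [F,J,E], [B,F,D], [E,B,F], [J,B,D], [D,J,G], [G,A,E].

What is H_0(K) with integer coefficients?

Take the total order A < B < D < E < F < G < J on the vertex set. Then K (dimension 2) consists of the simplices:

  0-simplices (7): A, B, D, E, F, G, J
  1-simplices (18): AB, AD, AE, AF, AG, AJ, BD, BE, BF, BJ, DF, DG, DJ, EF, EG, EJ, FJ, GJ
  2-simplices (12): ABE, ABJ, ADF, ADG, AEG, AFJ, BDF, BDJ, BEF, DGJ, EFJ, EGJ

Hence C_0 ≅ Z^7, C_1 ≅ Z^18, C_2 ≅ Z^12.

The boundary map ∂_1: C_1 → C_0 is given by ∂[p,q] = [q] − [p]. For instance
  ∂EG = G − E.
As a 7×18 matrix over Z this has rank 6, with invariant factors (1,1,1,1,1,1).

The boundary map ∂_2: C_2 → C_1 maps a triangle to the signed sum of its edges. For instance
  ∂EGJ = GJ − EJ + EG,
  ∂EFJ = FJ − EJ + EF.
The resulting 18×12 matrix has rank 12, and its Smith normal form has invariant factors (1,1,1,1,1,1,1,1,1,1,1,2).

From H_k ≅ ker(∂_k) / im(∂_{k+1}) we obtain:

  H_0: rank C_0 − rank ∂_1 = 7 − 6 = 1, and the invariant factors of ∂_1 are all 1, so H_0 ≅ Z.

H_0 = Z.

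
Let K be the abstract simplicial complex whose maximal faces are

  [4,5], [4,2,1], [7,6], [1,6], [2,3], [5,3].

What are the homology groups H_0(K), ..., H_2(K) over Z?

H_0 = Z,  H_1 = Z,  H_2 = 0.

Fix the vertex order 1 < 2 < 3 < 4 < 5 < 6 < 7 and write every simplex with vertices in increasing order. Then dim K = 2 and the simplices of K are:

  0-simplices (7): [1], [2], [3], [4], [5], [6], [7]
  1-simplices (8): [1,2], [1,4], [1,6], [2,3], [2,4], [3,5], [4,5], [6,7]
  2-simplices (1): [1,2,4]

Hence C_0 ≅ Z^7, C_1 ≅ Z^8, C_2 ≅ Z^1.

∂_1: C_1 → C_0 is given by ∂[p,q] = [q] − [p]. For instance
  ∂[2,4] = [4] − [2].
The resulting 7×8 matrix has rank 6, and its Smith normal form has invariant factors (1,1,1,1,1,1).

∂_2: C_2 → C_1 maps a triangle to the signed sum of its edges. For instance
  ∂[1,2,4] = [2,4] − [1,4] + [1,2].
The resulting 8×1 matrix has rank 1, and its Smith normal form has invariant factors (1).

Reading off H_k = ker ∂_k / im ∂_{k+1}:

  H_0: rank C_0 − rank ∂_1 = 7 − 6 = 1, and the invariant factors of ∂_1 are all 1, so H_0 ≅ Z.
  H_1: rank ker ∂_1 − rank ∂_2 = (8 − 6) − 1 = 1, and the invariant factors of ∂_2 are all 1, so H_1 ≅ Z.
  H_2: rank ker ∂_2 − rank ∂_3 = (1 − 1) − 0 = 0, and there is no ∂_3, so H_2 ≅ 0.

As a check, the Euler characteristic is 7 − 8 + 1 = 0, which agrees with 1 − 1 + 0 = 0.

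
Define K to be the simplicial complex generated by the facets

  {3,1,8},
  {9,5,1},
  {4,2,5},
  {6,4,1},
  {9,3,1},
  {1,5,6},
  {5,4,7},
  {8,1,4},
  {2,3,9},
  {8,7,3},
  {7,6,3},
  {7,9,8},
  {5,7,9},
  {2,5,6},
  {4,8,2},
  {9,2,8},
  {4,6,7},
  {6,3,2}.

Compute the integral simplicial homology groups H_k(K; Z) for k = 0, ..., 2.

Take the total order 1 < 2 < 3 < 4 < 5 < 6 < 7 < 8 < 9 on the vertex set. Then K (dimension 2) consists of the simplices:

  0-simplices (9): [1], [2], [3], [4], [5], [6], [7], [8], [9]
  1-simplices (27): (27 of them)
  2-simplices (18): [1,3,8], [1,3,9], [1,4,6], [1,4,8], [1,5,6], [1,5,9], [2,3,6], [2,3,9], [2,4,5], [2,4,8], [2,5,6], [2,8,9], [3,6,7], [3,7,8], [4,5,7], [4,6,7], [5,7,9], [7,8,9]

giving chain groups C_0 ≅ Z^9, C_1 ≅ Z^27, C_2 ≅ Z^18.

The boundary map ∂_1: C_1 → C_0 is given by ∂[p,q] = [q] − [p].
As a 9×27 matrix over Z this has rank 8, with invariant factors (1,1,1,1,1,1,1,1).

Boundary ∂_2: C_2 → C_1 maps a triangle to the signed sum of its edges. For instance
  ∂[2,4,8] = [4,8] − [2,8] + [2,4],
  ∂[4,5,7] = [5,7] − [4,7] + [4,5].
As a 27×18 matrix over Z this has rank 18, with invariant factors (1,1,1,1,1,1,1,1,1,1,1,1,1,1,1,1,1,2).

Now H_k = ker ∂_k / im ∂_{k+1}, so:

  H_0: rank C_0 − rank ∂_1 = 9 − 8 = 1, and the invariant factors of ∂_1 are all 1, so H_0 ≅ Z.
  H_1: rank ker ∂_1 − rank ∂_2 = (27 − 8) − 18 = 1, and ∂_2 has invariant factor 2 > 1, so H_1 ≅ Z ⊕ Z/2Z.
  H_2: rank ker ∂_2 − rank ∂_3 = (18 − 18) − 0 = 0, and there is no ∂_3, so H_2 ≅ 0.

As a check, the Euler characteristic is 9 − 27 + 18 = 0, which agrees with 1 − 1 + 0 = 0.
(K is a triangulation of the Klein bottle.)

H_0 ≅ Z,  H_1 ≅ Z ⊕ Z/2Z,  H_2 = 0.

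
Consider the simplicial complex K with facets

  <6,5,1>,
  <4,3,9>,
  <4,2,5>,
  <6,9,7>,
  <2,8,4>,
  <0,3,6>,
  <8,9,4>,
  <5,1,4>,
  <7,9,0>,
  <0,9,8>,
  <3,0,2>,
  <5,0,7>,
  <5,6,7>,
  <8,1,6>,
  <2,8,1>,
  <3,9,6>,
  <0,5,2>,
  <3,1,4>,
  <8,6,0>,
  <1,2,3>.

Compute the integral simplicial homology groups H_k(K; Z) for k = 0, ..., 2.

Take the total order 0 < 1 < 2 < 3 < 4 < 5 < 6 < 7 < 8 < 9 on the vertex set. Then K (dimension 2) consists of the simplices:

  0-simplices (10): [0], [1], [2], [3], [4], [5], [6], [7], [8], [9]
  1-simplices (30): (30 of them)
  2-simplices (20): (20 of them)

giving chain groups C_0 ≅ Z^10, C_1 ≅ Z^30, C_2 ≅ Z^20.

Boundary ∂_1: C_1 → C_0 sends each edge [p,q] (with p < q) to q − p. For instance
  ∂[1,5] = [5] − [1].
The resulting 10×30 matrix has rank 9, and its Smith normal form has invariant factors (1,1,1,1,1,1,1,1,1).

The boundary map ∂_2: C_2 → C_1 sends each 2-simplex [p,q,r] to [q,r] − [p,r] + [p,q]. For instance
  ∂[3,4,9] = [4,9] − [3,9] + [3,4],
  ∂[3,6,9] = [6,9] − [3,9] + [3,6].
The 30×20 boundary matrix has rank 20 and Smith normal form diag(1,1,1,1,1,1,1,1,1,1,1,1,1,1,1,1,1,1,1,2).

From H_k ≅ ker(∂_k) / im(∂_{k+1}) we obtain:

  H_0: rank C_0 − rank ∂_1 = 10 − 9 = 1, and the invariant factors of ∂_1 are all 1, so H_0 ≅ Z.
  H_1: rank ker ∂_1 − rank ∂_2 = (30 − 9) − 20 = 1, and ∂_2 has invariant factor 2 > 1, so H_1 ≅ Z ⊕ Z/2.
  H_2: rank ker ∂_2 − rank ∂_3 = (20 − 20) − 0 = 0, and there is no ∂_3, so H_2 ≅ 0.

As a check, the Euler characteristic is 10 − 30 + 20 = 0, which agrees with 1 − 1 + 0 = 0.

H_0 ≅ Z,  H_1 ≅ Z ⊕ Z/2,  H_2 = 0.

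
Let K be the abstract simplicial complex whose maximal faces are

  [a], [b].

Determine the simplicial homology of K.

H_0 ≅ Z^2.

Order the vertices as a < b. Listing each simplex with vertices in this order, K has dimension 0 with simplices:

  0-simplices (2): a, b

giving chain groups C_0 ≅ Z^2.

Computing H_k = (kernel of ∂_k) / (image of ∂_{k+1}):

  H_0: rank C_0 − rank ∂_1 = 2 − 0 = 2, and there is no ∂_1, so H_0 ≅ Z^2.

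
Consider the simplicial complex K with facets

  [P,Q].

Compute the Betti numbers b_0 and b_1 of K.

b_0 = 1, b_1 = 0.

Fix the vertex order P < Q and write every simplex with vertices in increasing order. Then dim K = 1 and the simplices of K are:

  0-simplices (2): P, Q
  1-simplices (1): PQ

giving chain groups C_0 ≅ Z^2, C_1 ≅ Z^1.

∂_1: C_1 → C_0 is given by ∂[p,q] = [q] − [p]. For instance
  ∂PQ = Q − P.
The resulting 2×1 matrix has rank 1, and its Smith normal form has invariant factors (1).

Now H_k = ker ∂_k / im ∂_{k+1}, so:

  H_0: rank C_0 − rank ∂_1 = 2 − 1 = 1, and the invariant factors of ∂_1 are all 1, so H_0 ≅ Z.
  H_1: rank ker ∂_1 − rank ∂_2 = (1 − 1) − 0 = 0, and there is no ∂_2, so H_1 ≅ 0.

As a check, the Euler characteristic is 2 − 1 = 1, which agrees with 1 − 0 = 1.

Hence the Betti numbers are b_0 = 1, b_1 = 0.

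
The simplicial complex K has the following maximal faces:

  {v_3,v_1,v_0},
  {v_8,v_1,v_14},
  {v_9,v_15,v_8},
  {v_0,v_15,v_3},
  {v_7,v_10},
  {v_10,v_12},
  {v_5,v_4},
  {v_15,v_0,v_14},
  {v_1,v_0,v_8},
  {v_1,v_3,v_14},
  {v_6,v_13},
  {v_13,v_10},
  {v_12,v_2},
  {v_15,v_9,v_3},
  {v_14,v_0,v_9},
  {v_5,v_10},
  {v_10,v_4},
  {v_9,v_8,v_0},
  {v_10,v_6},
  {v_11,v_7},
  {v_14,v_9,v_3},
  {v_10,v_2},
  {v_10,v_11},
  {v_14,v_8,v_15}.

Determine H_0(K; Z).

H_0 ≅ Z^2.

K has 16 vertices, 30 edges, 12 triangles.
rank ∂_0 = 0, rank ∂_1 = 14 ⇒ b_0 = 16 − 0 − 14 = 2; all invariant factors of ∂_1 are 1 so no torsion. So H_0 ≅ Z^2.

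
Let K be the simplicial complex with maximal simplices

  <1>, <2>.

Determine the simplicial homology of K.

H_0 ≅ Z^2.

K has 2 vertices.
rank ∂_0 = 0, rank ∂_1 = 0 ⇒ b_0 = 2 − 0 − 0 = 2. So H_0 ≅ Z^2.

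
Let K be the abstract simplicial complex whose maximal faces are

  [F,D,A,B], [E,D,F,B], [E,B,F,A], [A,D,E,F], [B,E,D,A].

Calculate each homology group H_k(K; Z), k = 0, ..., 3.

H_0 ≅ Z,  H_1 = 0,  H_2 = 0,  H_3 ≅ Z.

K has 5 vertices, 10 edges, 10 triangles, 5 3-simplices.
rank ∂_0 = 0, rank ∂_1 = 4 ⇒ b_0 = 5 − 0 − 4 = 1; all invariant factors of ∂_1 are 1 so no torsion. So H_0 = Z.
rank ∂_1 = 4, rank ∂_2 = 6 ⇒ b_1 = 10 − 4 − 6 = 0; all invariant factors of ∂_2 are 1 so no torsion. So H_1 = 0.
rank ∂_2 = 6, rank ∂_3 = 4 ⇒ b_2 = 10 − 6 − 4 = 0; all invariant factors of ∂_3 are 1 so no torsion. So H_2 = 0.
rank ∂_3 = 4, rank ∂_4 = 0 ⇒ b_3 = 5 − 4 − 0 = 1. So H_3 = Z.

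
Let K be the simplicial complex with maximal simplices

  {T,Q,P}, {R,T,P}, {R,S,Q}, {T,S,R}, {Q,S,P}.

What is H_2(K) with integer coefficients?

Fix the vertex order P < Q < R < S < T and write every simplex with vertices in increasing order. Then dim K = 2 and the simplices of K are:

  0-simplices (5): P, Q, R, S, T
  1-simplices (10): PQ, PR, PS, PT, QR, QS, QT, RS, RT, ST
  2-simplices (5): PQS, PQT, PRT, QRS, RST

Hence C_0 ≅ Z^5, C_1 ≅ Z^10, C_2 ≅ Z^5.

The boundary map ∂_1: C_1 → C_0 sends each edge [p,q] (with p < q) to q − p. For instance
  ∂ST = T − S.
This gives a 5×10 integer matrix of rank 4; reducing to Smith normal form yields diagonal entries (1,1,1,1).

The boundary map ∂_2: C_2 → C_1 sends each 2-simplex [p,q,r] to [q,r] − [p,r] + [p,q]. For instance
  ∂PRT = RT − PT + PR,
  ∂PQS = QS − PS + PQ.
The 10×5 boundary matrix has rank 5 and Smith normal form diag(1,1,1,1,1).

From H_k ≅ ker(∂_k) / im(∂_{k+1}) we obtain:

  H_2: rank ker ∂_2 − rank ∂_3 = (5 − 5) − 0 = 0, and there is no ∂_3, so H_2 ≅ 0.

H_2 ≅ 0.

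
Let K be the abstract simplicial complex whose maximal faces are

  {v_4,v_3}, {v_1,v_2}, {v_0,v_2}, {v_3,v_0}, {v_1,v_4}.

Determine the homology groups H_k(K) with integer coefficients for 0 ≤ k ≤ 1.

H_0 ≅ Z,  H_1 ≅ Z.

We work with the vertex ordering v_0 < v_1 < v_2 < v_3 < v_4. The simplices of K, each written with vertices in increasing order, are:

  0-simplices (5): [v_0], [v_1], [v_2], [v_3], [v_4]
  1-simplices (5): [v_0,v_2], [v_0,v_3], [v_1,v_2], [v_1,v_4], [v_3,v_4]

so the chain groups are C_0 ≅ Z^5, C_1 ≅ Z^5.

∂_1: C_1 → C_0 maps an edge to its endpoints' difference, ∂[p,q] = q − p.
As a 5×5 matrix over Z this has rank 4, with invariant factors (1,1,1,1).

Reading off H_k = ker ∂_k / im ∂_{k+1}:

  H_0: rank C_0 − rank ∂_1 = 5 − 4 = 1, and the invariant factors of ∂_1 are all 1, so H_0 = Z.
  H_1: rank ker ∂_1 − rank ∂_2 = (5 − 4) − 0 = 1, and there is no ∂_2, so H_1 = Z.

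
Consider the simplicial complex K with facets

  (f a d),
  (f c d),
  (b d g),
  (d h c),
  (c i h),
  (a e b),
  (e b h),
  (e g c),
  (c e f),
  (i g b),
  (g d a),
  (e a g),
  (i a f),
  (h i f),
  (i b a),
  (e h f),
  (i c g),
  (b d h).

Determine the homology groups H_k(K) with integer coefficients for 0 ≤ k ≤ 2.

Fix the vertex order a < b < c < d < e < f < g < h < i and write every simplex with vertices in increasing order. Then dim K = 2 and the simplices of K are:

  0-simplices (9): a, b, c, d, e, f, g, h, i
  1-simplices (27): ab, ad, ae, af, ag, ai, bd, be, bg, bh, bi, cd, ce, cf, cg, ch, ci, df, dg, dh, ef, eg, eh, fh, fi, gi, hi
  2-simplices (18): abe, abi, adf, adg, aeg, afi, bdg, bdh, beh, bgi, cdf, cdh, cef, ceg, cgi, chi, efh, fhi

so the chain groups are C_0 ≅ Z^9, C_1 ≅ Z^27, C_2 ≅ Z^18.

∂_1: C_1 → C_0 sends each edge [p,q] (with p < q) to q − p. For instance
  ∂cd = d − c.
The resulting 9×27 matrix has rank 8, and its Smith normal form has invariant factors (1,1,1,1,1,1,1,1).

Boundary ∂_2: C_2 → C_1 maps a triangle to the signed sum of its edges. For instance
  ∂beh = eh − bh + be,
  ∂bgi = gi − bi + bg.
The resulting 27×18 matrix has rank 18, and its Smith normal form has invariant factors (1,1,1,1,1,1,1,1,1,1,1,1,1,1,1,1,1,2).

Computing H_k = (kernel of ∂_k) / (image of ∂_{k+1}):

  H_0: rank C_0 − rank ∂_1 = 9 − 8 = 1, and the invariant factors of ∂_1 are all 1, so H_0 = Z.
  H_1: rank ker ∂_1 − rank ∂_2 = (27 − 8) − 18 = 1, and ∂_2 has invariant factor 2 > 1, so H_1 = Z ⊕ Z/2.
  H_2: rank ker ∂_2 − rank ∂_3 = (18 − 18) − 0 = 0, and there is no ∂_3, so H_2 = 0.

(K is a triangulation of the Klein bottle.)

H_0 = Z,  H_1 = Z ⊕ Z/2,  H_2 = 0.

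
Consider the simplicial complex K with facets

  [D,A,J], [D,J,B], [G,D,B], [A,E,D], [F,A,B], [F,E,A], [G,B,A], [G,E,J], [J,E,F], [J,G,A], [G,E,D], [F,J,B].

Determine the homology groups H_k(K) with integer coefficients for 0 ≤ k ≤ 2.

K has 7 vertices, 18 edges, 12 triangles.
rank ∂_0 = 0, rank ∂_1 = 6 ⇒ b_0 = 7 − 0 − 6 = 1; all invariant factors of ∂_1 are 1 so no torsion. So H_0 ≅ Z.
rank ∂_1 = 6, rank ∂_2 = 12 ⇒ b_1 = 18 − 6 − 12 = 0; ∂_2 has invariant factor(s) [2] giving torsion. So H_1 ≅ Z/2.
rank ∂_2 = 12, rank ∂_3 = 0 ⇒ b_2 = 12 − 12 − 0 = 0. So H_2 ≅ 0.

H_0 = Z,  H_1 = Z/2,  H_2 = 0.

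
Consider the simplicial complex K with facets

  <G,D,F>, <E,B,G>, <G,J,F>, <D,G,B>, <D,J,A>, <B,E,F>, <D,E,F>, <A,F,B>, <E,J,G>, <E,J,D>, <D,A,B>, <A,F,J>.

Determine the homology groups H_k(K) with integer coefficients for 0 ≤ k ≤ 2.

H_0 = Z,  H_1 = Z/2,  H_2 = 0.

Fix the vertex order A < B < D < E < F < G < J and write every simplex with vertices in increasing order. Then dim K = 2 and the simplices of K are:

  0-simplices (7): A, B, D, E, F, G, J
  1-simplices (18): AB, AD, AF, AJ, BD, BE, BF, BG, DE, DF, DG, DJ, EF, EG, EJ, FG, FJ, GJ
  2-simplices (12): ABD, ABF, ADJ, AFJ, BDG, BEF, BEG, DEF, DEJ, DFG, EGJ, FGJ

giving chain groups C_0 ≅ Z^7, C_1 ≅ Z^18, C_2 ≅ Z^12.

Boundary ∂_1: C_1 → C_0 maps an edge to its endpoints' difference, ∂[p,q] = q − p. For instance
  ∂EJ = J − E.
As a 7×18 matrix over Z this has rank 6, with invariant factors (1,1,1,1,1,1).

Boundary ∂_2: C_2 → C_1 sends each 2-simplex [p,q,r] to [q,r] − [p,r] + [p,q]. For instance
  ∂ADJ = DJ − AJ + AD,
  ∂DEJ = EJ − DJ + DE.
This gives a 18×12 integer matrix of rank 12; reducing to Smith normal form yields diagonal entries (1,1,1,1,1,1,1,1,1,1,1,2).

From H_k ≅ ker(∂_k) / im(∂_{k+1}) we obtain:

  H_0: rank C_0 − rank ∂_1 = 7 − 6 = 1, and the invariant factors of ∂_1 are all 1, so H_0 ≅ Z.
  H_1: rank ker ∂_1 − rank ∂_2 = (18 − 6) − 12 = 0, and ∂_2 has invariant factor 2 > 1, so H_1 ≅ Z/2.
  H_2: rank ker ∂_2 − rank ∂_3 = (12 − 12) − 0 = 0, and there is no ∂_3, so H_2 ≅ 0.

(K is a triangulation of the real projective plane RP^2.)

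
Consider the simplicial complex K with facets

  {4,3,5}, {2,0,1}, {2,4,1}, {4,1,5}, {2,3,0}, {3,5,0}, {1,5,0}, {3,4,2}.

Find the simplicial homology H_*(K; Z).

Order the vertices as 0 < 1 < 2 < 3 < 4 < 5. Listing each simplex with vertices in this order, K has dimension 2 with simplices:

  0-simplices (6): [0], [1], [2], [3], [4], [5]
  1-simplices (12): [0,1], [0,2], [0,3], [0,5], [1,2], [1,4], [1,5], [2,3], [2,4], [3,4], [3,5], [4,5]
  2-simplices (8): [0,1,2], [0,1,5], [0,2,3], [0,3,5], [1,2,4], [1,4,5], [2,3,4], [3,4,5]

giving chain groups C_0 ≅ Z^6, C_1 ≅ Z^12, C_2 ≅ Z^8.

Boundary ∂_1: C_1 → C_0 sends each edge [p,q] (with p < q) to q − p. For instance
  ∂[0,5] = [5] − [0].
The resulting 6×12 matrix has rank 5, and its Smith normal form has invariant factors (1,1,1,1,1).

Boundary ∂_2: C_2 → C_1 maps a triangle to the signed sum of its edges. For instance
  ∂[2,3,4] = [3,4] − [2,4] + [2,3],
  ∂[0,1,2] = [1,2] − [0,2] + [0,1].
This gives a 12×8 integer matrix of rank 7; reducing to Smith normal form yields diagonal entries (1,1,1,1,1,1,1).

Reading off H_k = ker ∂_k / im ∂_{k+1}:

  H_0: rank C_0 − rank ∂_1 = 6 − 5 = 1, and the invariant factors of ∂_1 are all 1, so H_0 ≅ Z.
  H_1: rank ker ∂_1 − rank ∂_2 = (12 − 5) − 7 = 0, and the invariant factors of ∂_2 are all 1, so H_1 ≅ 0.
  H_2: rank ker ∂_2 − rank ∂_3 = (8 − 7) − 0 = 1, and there is no ∂_3, so H_2 ≅ Z.

H_0 = Z,  H_1 = 0,  H_2 = Z.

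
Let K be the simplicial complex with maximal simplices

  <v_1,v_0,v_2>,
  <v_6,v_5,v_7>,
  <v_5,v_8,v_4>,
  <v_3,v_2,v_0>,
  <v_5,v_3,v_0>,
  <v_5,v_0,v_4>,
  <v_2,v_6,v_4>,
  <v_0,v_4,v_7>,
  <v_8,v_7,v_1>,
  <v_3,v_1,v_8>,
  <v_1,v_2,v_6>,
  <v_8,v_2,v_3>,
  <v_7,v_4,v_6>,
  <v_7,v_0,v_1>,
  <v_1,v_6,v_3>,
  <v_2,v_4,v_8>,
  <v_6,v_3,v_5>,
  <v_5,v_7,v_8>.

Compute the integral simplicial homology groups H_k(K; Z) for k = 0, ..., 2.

H_0 ≅ Z,  H_1 ≅ Z ⊕ Z/2,  H_2 = 0.

Order the vertices as v_0 < v_1 < v_2 < v_3 < v_4 < v_5 < v_6 < v_7 < v_8. Listing each simplex with vertices in this order, K has dimension 2 with simplices:

  0-simplices (9): [v_0], [v_1], [v_2], [v_3], [v_4], [v_5], [v_6], [v_7], [v_8]
  1-simplices (27): (27 of them)
  2-simplices (18): (18 of them)

so the chain groups are C_0 ≅ Z^9, C_1 ≅ Z^27, C_2 ≅ Z^18.

Boundary ∂_1: C_1 → C_0 maps an edge to its endpoints' difference, ∂[p,q] = q − p. For instance
  ∂[v_5,v_6] = [v_6] − [v_5].
The 9×27 boundary matrix has rank 8 and Smith normal form diag(1,1,1,1,1,1,1,1).

The boundary map ∂_2: C_2 → C_1 sends each 2-simplex [p,q,r] to [q,r] − [p,r] + [p,q]. For instance
  ∂[v_2,v_4,v_8] = [v_4,v_8] − [v_2,v_8] + [v_2,v_4],
  ∂[v_2,v_4,v_6] = [v_4,v_6] − [v_2,v_6] + [v_2,v_4].
The resulting 27×18 matrix has rank 18, and its Smith normal form has invariant factors (1,1,1,1,1,1,1,1,1,1,1,1,1,1,1,1,1,2).

Reading off H_k = ker ∂_k / im ∂_{k+1}:

  H_0: rank C_0 − rank ∂_1 = 9 − 8 = 1, and the invariant factors of ∂_1 are all 1, so H_0 ≅ Z.
  H_1: rank ker ∂_1 − rank ∂_2 = (27 − 8) − 18 = 1, and ∂_2 has invariant factor 2 > 1, so H_1 ≅ Z ⊕ Z/2.
  H_2: rank ker ∂_2 − rank ∂_3 = (18 − 18) − 0 = 0, and there is no ∂_3, so H_2 ≅ 0.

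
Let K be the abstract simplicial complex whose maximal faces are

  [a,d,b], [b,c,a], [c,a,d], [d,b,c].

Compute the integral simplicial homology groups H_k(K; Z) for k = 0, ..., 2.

H_0 ≅ Z,  H_1 = 0,  H_2 ≅ Z.

Take the total order a < b < c < d on the vertex set. Then K (dimension 2) consists of the simplices:

  0-simplices (4): a, b, c, d
  1-simplices (6): ab, ac, ad, bc, bd, cd
  2-simplices (4): abc, abd, acd, bcd

giving chain groups C_0 ≅ Z^4, C_1 ≅ Z^6, C_2 ≅ Z^4.

The boundary map ∂_1: C_1 → C_0 maps an edge to its endpoints' difference, ∂[p,q] = q − p.
As a 4×6 matrix over Z this has rank 3, with invariant factors (1,1,1).

Boundary ∂_2: C_2 → C_1 sends each 2-simplex [p,q,r] to [q,r] − [p,r] + [p,q]. For instance
  ∂abc = bc − ac + ab,
  ∂bcd = cd − bd + bc.
This gives a 6×4 integer matrix of rank 3; reducing to Smith normal form yields diagonal entries (1,1,1).

From H_k ≅ ker(∂_k) / im(∂_{k+1}) we obtain:

  H_0: rank C_0 − rank ∂_1 = 4 − 3 = 1, and the invariant factors of ∂_1 are all 1, so H_0 ≅ Z.
  H_1: rank ker ∂_1 − rank ∂_2 = (6 − 3) − 3 = 0, and the invariant factors of ∂_2 are all 1, so H_1 ≅ 0.
  H_2: rank ker ∂_2 − rank ∂_3 = (4 − 3) − 0 = 1, and there is no ∂_3, so H_2 ≅ Z.

As a check, the Euler characteristic is 4 − 6 + 4 = 2, which agrees with 1 − 0 + 1 = 2.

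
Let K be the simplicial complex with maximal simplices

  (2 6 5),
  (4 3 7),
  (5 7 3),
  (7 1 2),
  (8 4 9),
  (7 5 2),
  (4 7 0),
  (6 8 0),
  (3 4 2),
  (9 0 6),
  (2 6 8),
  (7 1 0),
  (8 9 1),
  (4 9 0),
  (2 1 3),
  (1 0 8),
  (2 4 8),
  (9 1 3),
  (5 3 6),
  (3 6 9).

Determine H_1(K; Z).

Take the total order 0 < 1 < 2 < 3 < 4 < 5 < 6 < 7 < 8 < 9 on the vertex set. Then K (dimension 2) consists of the simplices:

  0-simplices (10): [0], [1], [2], [3], [4], [5], [6], [7], [8], [9]
  1-simplices (30): (30 of them)
  2-simplices (20): (20 of them)

giving chain groups C_0 ≅ Z^10, C_1 ≅ Z^30, C_2 ≅ Z^20.

The boundary map ∂_1: C_1 → C_0 is given by ∂[p,q] = [q] − [p]. For instance
  ∂[2,6] = [6] − [2].
The 10×30 boundary matrix has rank 9 and Smith normal form diag(1,1,1,1,1,1,1,1,1).

The boundary map ∂_2: C_2 → C_1 acts by ∂[p,q,r] = [q,r] − [p,r] + [p,q]. For instance
  ∂[0,6,9] = [6,9] − [0,9] + [0,6],
  ∂[3,5,6] = [5,6] − [3,6] + [3,5].
The 30×20 boundary matrix has rank 20 and Smith normal form diag(1,1,1,1,1,1,1,1,1,1,1,1,1,1,1,1,1,1,1,2).

Computing H_k = (kernel of ∂_k) / (image of ∂_{k+1}):

  H_1: rank ker ∂_1 − rank ∂_2 = (30 − 9) − 20 = 1, and ∂_2 has invariant factor 2 > 1, so H_1 = Z ⊕ Z/2.

H_1 = Z ⊕ Z/2.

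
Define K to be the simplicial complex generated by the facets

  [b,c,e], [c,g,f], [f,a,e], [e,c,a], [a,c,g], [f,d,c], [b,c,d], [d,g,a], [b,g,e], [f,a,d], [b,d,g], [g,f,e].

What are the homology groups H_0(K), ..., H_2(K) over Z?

We work with the vertex ordering a < b < c < d < e < f < g. The simplices of K, each written with vertices in increasing order, are:

  0-simplices (7): a, b, c, d, e, f, g
  1-simplices (18): ac, ad, ae, af, ag, bc, bd, be, bg, cd, ce, cf, cg, df, dg, ef, eg, fg
  2-simplices (12): ace, acg, adf, adg, aef, bcd, bce, bdg, beg, cdf, cfg, efg

Hence C_0 ≅ Z^7, C_1 ≅ Z^18, C_2 ≅ Z^12.

Boundary ∂_1: C_1 → C_0 maps an edge to its endpoints' difference, ∂[p,q] = q − p. For instance
  ∂ac = c − a.
As a 7×18 matrix over Z this has rank 6, with invariant factors (1,1,1,1,1,1).

∂_2: C_2 → C_1 sends each 2-simplex [p,q,r] to [q,r] − [p,r] + [p,q]. For instance
  ∂efg = fg − eg + ef,
  ∂cfg = fg − cg + cf.
The 18×12 boundary matrix has rank 12 and Smith normal form diag(1,1,1,1,1,1,1,1,1,1,1,2).

Reading off H_k = ker ∂_k / im ∂_{k+1}:

  H_0: rank C_0 − rank ∂_1 = 7 − 6 = 1, and the invariant factors of ∂_1 are all 1, so H_0 = Z.
  H_1: rank ker ∂_1 − rank ∂_2 = (18 − 6) − 12 = 0, and ∂_2 has invariant factor 2 > 1, so H_1 = Z/2Z.
  H_2: rank ker ∂_2 − rank ∂_3 = (12 − 12) − 0 = 0, and there is no ∂_3, so H_2 = 0.

As a check, the Euler characteristic is 7 − 18 + 12 = 1, which agrees with 1 − 0 + 0 = 1.

H_0 = Z,  H_1 = Z/2Z,  H_2 = 0.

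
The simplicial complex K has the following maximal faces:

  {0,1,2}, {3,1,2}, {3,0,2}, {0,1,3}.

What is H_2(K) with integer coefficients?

H_2 = Z.

Take the total order 0 < 1 < 2 < 3 on the vertex set. Then K (dimension 2) consists of the simplices:

  0-simplices (4): [0], [1], [2], [3]
  1-simplices (6): [0,1], [0,2], [0,3], [1,2], [1,3], [2,3]
  2-simplices (4): [0,1,2], [0,1,3], [0,2,3], [1,2,3]

giving chain groups C_0 ≅ Z^4, C_1 ≅ Z^6, C_2 ≅ Z^4.

The boundary map ∂_1: C_1 → C_0 sends each edge [p,q] (with p < q) to q − p.
This gives a 4×6 integer matrix of rank 3; reducing to Smith normal form yields diagonal entries (1,1,1).

Boundary ∂_2: C_2 → C_1 maps a triangle to the signed sum of its edges. For instance
  ∂[1,2,3] = [2,3] − [1,3] + [1,2],
  ∂[0,1,2] = [1,2] − [0,2] + [0,1].
As a 6×4 matrix over Z this has rank 3, with invariant factors (1,1,1).

Now H_k = ker ∂_k / im ∂_{k+1}, so:

  H_2: rank ker ∂_2 − rank ∂_3 = (4 − 3) − 0 = 1, and there is no ∂_3, so H_2 ≅ Z.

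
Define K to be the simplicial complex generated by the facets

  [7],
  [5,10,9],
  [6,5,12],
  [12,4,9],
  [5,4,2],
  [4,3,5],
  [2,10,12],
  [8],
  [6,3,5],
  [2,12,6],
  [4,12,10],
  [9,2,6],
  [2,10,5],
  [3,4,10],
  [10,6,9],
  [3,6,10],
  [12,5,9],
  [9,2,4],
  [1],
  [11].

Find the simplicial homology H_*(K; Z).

H_0 ≅ Z^5,  H_1 ≅ Z^2,  H_2 ≅ Z.

K has 12 vertices, 24 edges, 16 triangles.
rank ∂_0 = 0, rank ∂_1 = 7 ⇒ b_0 = 12 − 0 − 7 = 5; all invariant factors of ∂_1 are 1 so no torsion. So H_0 = Z^5.
rank ∂_1 = 7, rank ∂_2 = 15 ⇒ b_1 = 24 − 7 − 15 = 2; all invariant factors of ∂_2 are 1 so no torsion. So H_1 = Z^2.
rank ∂_2 = 15, rank ∂_3 = 0 ⇒ b_2 = 16 − 15 − 0 = 1. So H_2 = Z.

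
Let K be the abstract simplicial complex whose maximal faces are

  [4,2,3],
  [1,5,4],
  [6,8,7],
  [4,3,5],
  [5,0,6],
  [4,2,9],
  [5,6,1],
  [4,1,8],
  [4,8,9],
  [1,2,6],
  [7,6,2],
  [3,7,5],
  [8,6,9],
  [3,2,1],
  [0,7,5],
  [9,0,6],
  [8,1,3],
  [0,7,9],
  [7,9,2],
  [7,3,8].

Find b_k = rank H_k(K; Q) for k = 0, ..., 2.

Order the vertices as 0 < 1 < 2 < 3 < 4 < 5 < 6 < 7 < 8 < 9. Listing each simplex with vertices in this order, K has dimension 2 with simplices:

  0-simplices (10): [0], [1], [2], [3], [4], [5], [6], [7], [8], [9]
  1-simplices (30): (30 of them)
  2-simplices (20): (20 of them)

Hence C_0 ≅ Z^10, C_1 ≅ Z^30, C_2 ≅ Z^20.

The boundary map ∂_1: C_1 → C_0 maps an edge to its endpoints' difference, ∂[p,q] = q − p. For instance
  ∂[0,5] = [5] − [0].
The resulting 10×30 matrix has rank 9, and its Smith normal form has invariant factors (1,1,1,1,1,1,1,1,1).

Boundary ∂_2: C_2 → C_1 maps a triangle to the signed sum of its edges. For instance
  ∂[0,5,6] = [5,6] − [0,6] + [0,5],
  ∂[1,3,8] = [3,8] − [1,8] + [1,3].
The resulting 30×20 matrix has rank 20, and its Smith normal form has invariant factors (1,1,1,1,1,1,1,1,1,1,1,1,1,1,1,1,1,1,1,2).

Computing H_k = (kernel of ∂_k) / (image of ∂_{k+1}):

  H_0: rank C_0 − rank ∂_1 = 10 − 9 = 1, and the invariant factors of ∂_1 are all 1, so H_0 ≅ Z.
  H_1: rank ker ∂_1 − rank ∂_2 = (30 − 9) − 20 = 1, and ∂_2 has invariant factor 2 > 1, so H_1 ≅ Z ⊕ Z/2Z.
  H_2: rank ker ∂_2 − rank ∂_3 = (20 − 20) − 0 = 0, and there is no ∂_3, so H_2 ≅ 0.

As a check, the Euler characteristic is 10 − 30 + 20 = 0, which agrees with 1 − 1 + 0 = 0.
(K is a triangulation of the Klein bottle.)

Hence the Betti numbers are b_0 = 1, b_1 = 1, b_2 = 0.

b_0 = 1, b_1 = 1, b_2 = 0.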